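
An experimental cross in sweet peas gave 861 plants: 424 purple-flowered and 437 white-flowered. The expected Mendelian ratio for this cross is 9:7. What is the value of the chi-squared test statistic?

17.168

Expected counts for N = 861 under a 9:7 ratio (total parts = 16):
  purple-flowered: 861 × 9/16 = 484.3125
  white-flowered: 861 × 7/16 = 376.6875
χ² = Σ (O − E)² / E
  purple-flowered: (424 − 484.3125)² / 484.3125 = 7.5108
  white-flowered: (437 − 376.6875)² / 376.6875 = 9.6568
χ² = 7.5108 + 9.6568 = 17.1676 ≈ 17.168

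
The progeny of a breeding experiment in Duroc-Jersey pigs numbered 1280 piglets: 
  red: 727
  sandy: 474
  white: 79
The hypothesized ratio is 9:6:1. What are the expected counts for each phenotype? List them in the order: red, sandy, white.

Under the 9:6:1 hypothesis (Σ ratio = 16, N = 1280):
  red: 1280 × 9/16 = 720
  sandy: 1280 × 6/16 = 480
  white: 1280 × 1/16 = 80

720, 480, 80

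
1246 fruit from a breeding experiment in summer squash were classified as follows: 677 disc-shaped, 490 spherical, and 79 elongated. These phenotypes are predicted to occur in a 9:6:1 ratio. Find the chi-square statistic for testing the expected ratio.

Expected counts for N = 1246 under a 9:6:1 ratio (total parts = 16):
  disc-shaped: 1246 × 9/16 = 700.875
  spherical: 1246 × 6/16 = 467.25
  elongated: 1246 × 1/16 = 77.875
χ² = Σ (O − E)² / E
  disc-shaped: (677 − 700.875)² / 700.875 = 0.8133
  spherical: (490 − 467.25)² / 467.25 = 1.1077
  elongated: (79 − 77.875)² / 77.875 = 0.0163
χ² = 0.8133 + 1.1077 + 0.0163 = 1.9373 ≈ 1.937

1.937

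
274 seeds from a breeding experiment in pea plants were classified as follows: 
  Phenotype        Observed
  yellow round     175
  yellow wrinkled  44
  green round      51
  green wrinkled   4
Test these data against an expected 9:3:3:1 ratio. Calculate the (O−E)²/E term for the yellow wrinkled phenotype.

Total ratio parts = 16. Expected numbers out of 274:
  yellow round: 274 × 9/16 = 154.125
  yellow wrinkled: 274 × 3/16 = 51.375
  green round: 274 × 3/16 = 51.375
  green wrinkled: 274 × 1/16 = 17.125
Contribution of yellow wrinkled: (44 − 51.375)² / 51.375 = 1.0587

1.059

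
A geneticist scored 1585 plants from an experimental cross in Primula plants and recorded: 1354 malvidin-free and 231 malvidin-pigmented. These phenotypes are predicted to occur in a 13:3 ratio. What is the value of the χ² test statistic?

Expected counts for N = 1585 under a 13:3 ratio (total parts = 16):
  malvidin-free: 1585 × 13/16 = 1287.8125
  malvidin-pigmented: 1585 × 3/16 = 297.1875
χ² = Σ (O − E)² / E
  malvidin-free: (1354 − 1287.8125)² / 1287.8125 = 3.4017
  malvidin-pigmented: (231 − 297.1875)² / 297.1875 = 14.7408
χ² = 3.4017 + 14.7408 = 18.1425 ≈ 18.143

18.143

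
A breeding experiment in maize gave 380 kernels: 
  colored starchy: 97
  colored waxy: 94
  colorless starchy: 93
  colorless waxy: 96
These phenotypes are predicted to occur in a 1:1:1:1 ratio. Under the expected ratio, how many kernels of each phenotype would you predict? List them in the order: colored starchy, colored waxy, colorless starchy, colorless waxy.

95, 95, 95, 95

Under the 1:1:1:1 hypothesis (Σ ratio = 4, N = 380):
  colored starchy: 380 × 1/4 = 95
  colored waxy: 380 × 1/4 = 95
  colorless starchy: 380 × 1/4 = 95
  colorless waxy: 380 × 1/4 = 95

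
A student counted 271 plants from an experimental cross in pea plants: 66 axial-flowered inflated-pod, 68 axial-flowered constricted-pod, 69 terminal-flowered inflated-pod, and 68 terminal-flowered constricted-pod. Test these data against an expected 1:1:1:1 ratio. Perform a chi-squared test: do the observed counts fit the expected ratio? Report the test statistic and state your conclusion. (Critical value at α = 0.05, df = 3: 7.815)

Under the 1:1:1:1 hypothesis (Σ ratio = 4, N = 271):
  axial-flowered inflated-pod: 271 × 1/4 = 67.75
  axial-flowered constricted-pod: 271 × 1/4 = 67.75
  terminal-flowered inflated-pod: 271 × 1/4 = 67.75
  terminal-flowered constricted-pod: 271 × 1/4 = 67.75
χ² = Σ (O − E)² / E
  axial-flowered inflated-pod: (66 − 67.75)² / 67.75 = 0.0452
  axial-flowered constricted-pod: (68 − 67.75)² / 67.75 = 0.0009
  terminal-flowered inflated-pod: (69 − 67.75)² / 67.75 = 0.0231
  terminal-flowered constricted-pod: (68 − 67.75)² / 67.75 = 0.0009
χ² = 0.0452 + 0.0009 + 0.0231 + 0.0009 = 0.0701 ≈ 0.070
Degrees of freedom = 4 − 1 = 3; critical value at α = 0.05 is 7.815.
Since 0.070 < 7.815, we fail to reject the null hypothesis — the data are consistent with the 1:1:1:1 ratio.

0.070; consistent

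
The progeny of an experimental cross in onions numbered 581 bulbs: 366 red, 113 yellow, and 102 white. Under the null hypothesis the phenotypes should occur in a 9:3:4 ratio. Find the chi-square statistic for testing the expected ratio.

17.729

Under the 9:3:4 hypothesis (Σ ratio = 16, N = 581):
  red: 581 × 9/16 = 326.8125
  yellow: 581 × 3/16 = 108.9375
  white: 581 × 4/16 = 145.25
χ² = Σ (O − E)² / E
  red: (366 − 326.8125)² / 326.8125 = 4.6989
  yellow: (113 − 108.9375)² / 108.9375 = 0.1515
  white: (102 − 145.25)² / 145.25 = 12.8782
χ² = 4.6989 + 0.1515 + 12.8782 = 17.7286 ≈ 17.729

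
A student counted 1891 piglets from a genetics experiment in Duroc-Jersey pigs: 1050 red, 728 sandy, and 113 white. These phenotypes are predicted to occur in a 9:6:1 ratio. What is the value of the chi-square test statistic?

0.906

Expected counts for N = 1891 under a 9:6:1 ratio (total parts = 16):
  red: 1891 × 9/16 = 1063.6875
  sandy: 1891 × 6/16 = 709.125
  white: 1891 × 1/16 = 118.1875
χ² = Σ (O − E)² / E
  red: (1050 − 1063.6875)² / 1063.6875 = 0.1761
  sandy: (728 − 709.125)² / 709.125 = 0.5024
  white: (113 − 118.1875)² / 118.1875 = 0.2277
χ² = 0.1761 + 0.5024 + 0.2277 = 0.9062 ≈ 0.906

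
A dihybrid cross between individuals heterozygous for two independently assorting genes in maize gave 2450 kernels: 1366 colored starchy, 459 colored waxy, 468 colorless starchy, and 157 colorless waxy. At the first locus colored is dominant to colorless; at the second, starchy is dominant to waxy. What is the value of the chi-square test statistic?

0.367

A dihybrid F₂ with independent assortment and complete dominance at both loci gives a 9:3:3:1 phenotypic ratio.
The 9:3:3:1 ratio has 16 parts, so with N = 2450 the expected counts are:
  colored starchy: 2450 × 9/16 = 1378.125
  colored waxy: 2450 × 3/16 = 459.375
  colorless starchy: 2450 × 3/16 = 459.375
  colorless waxy: 2450 × 1/16 = 153.125
χ² = Σ (O − E)² / E
  colored starchy: (1366 − 1378.125)² / 1378.125 = 0.1067
  colored waxy: (459 − 459.375)² / 459.375 = 0.0003
  colorless starchy: (468 − 459.375)² / 459.375 = 0.1619
  colorless waxy: (157 − 153.125)² / 153.125 = 0.0981
χ² = 0.1067 + 0.0003 + 0.1619 + 0.0981 = 0.367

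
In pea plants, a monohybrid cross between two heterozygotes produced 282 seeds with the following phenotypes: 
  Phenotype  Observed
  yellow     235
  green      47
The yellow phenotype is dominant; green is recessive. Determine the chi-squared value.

For a monohybrid cross between heterozygotes with complete dominance, the expected phenotypic ratio is 3:1.
Under the 3:1 hypothesis (Σ ratio = 4, N = 282):
  yellow: 282 × 3/4 = 211.5
  green: 282 × 1/4 = 70.5
χ² = Σ (O − E)² / E
  yellow: (235 − 211.5)² / 211.5 = 2.6111
  green: (47 − 70.5)² / 70.5 = 7.8333
χ² = 2.6111 + 7.8333 = 10.4444 ≈ 10.444

10.444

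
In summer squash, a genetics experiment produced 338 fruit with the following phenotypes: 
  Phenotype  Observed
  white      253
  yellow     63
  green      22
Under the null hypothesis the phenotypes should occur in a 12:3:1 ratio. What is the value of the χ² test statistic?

0.039

Expected counts for N = 338 under a 12:3:1 ratio (total parts = 16):
  white: 338 × 12/16 = 253.5
  yellow: 338 × 3/16 = 63.375
  green: 338 × 1/16 = 21.125
χ² = Σ (O − E)² / E
  white: (253 − 253.5)² / 253.5 = 0.0010
  yellow: (63 − 63.375)² / 63.375 = 0.0022
  green: (22 − 21.125)² / 21.125 = 0.0362
χ² = 0.0010 + 0.0022 + 0.0362 = 0.0394 ≈ 0.039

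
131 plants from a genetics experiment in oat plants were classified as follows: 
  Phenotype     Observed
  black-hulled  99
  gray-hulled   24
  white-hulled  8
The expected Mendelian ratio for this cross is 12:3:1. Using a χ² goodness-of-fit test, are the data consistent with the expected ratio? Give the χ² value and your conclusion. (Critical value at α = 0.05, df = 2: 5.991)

Expected counts for N = 131 under a 12:3:1 ratio (total parts = 16):
  black-hulled: 131 × 12/16 = 98.25
  gray-hulled: 131 × 3/16 = 24.5625
  white-hulled: 131 × 1/16 = 8.1875
χ² = Σ (O − E)² / E
  black-hulled: (99 − 98.25)² / 98.25 = 0.0057
  gray-hulled: (24 − 24.5625)² / 24.5625 = 0.0129
  white-hulled: (8 − 8.1875)² / 8.1875 = 0.0043
χ² = 0.0057 + 0.0129 + 0.0043 = 0.0229 ≈ 0.023
Degrees of freedom = 3 − 1 = 2; critical value at α = 0.05 is 5.991.
Since 0.023 < 5.991, we fail to reject the null hypothesis — the data are consistent with the 12:3:1 ratio.

0.023; consistent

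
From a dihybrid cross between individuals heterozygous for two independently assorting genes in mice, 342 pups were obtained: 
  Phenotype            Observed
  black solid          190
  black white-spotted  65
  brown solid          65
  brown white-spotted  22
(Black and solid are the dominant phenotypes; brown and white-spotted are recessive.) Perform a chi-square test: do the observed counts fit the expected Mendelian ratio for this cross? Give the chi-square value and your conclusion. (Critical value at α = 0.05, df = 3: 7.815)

0.071; consistent

A dihybrid F₂ with independent assortment and complete dominance at both loci gives a 9:3:3:1 phenotypic ratio.
Expected counts for N = 342 under a 9:3:3:1 ratio (total parts = 16):
  black solid: 342 × 9/16 = 192.375
  black white-spotted: 342 × 3/16 = 64.125
  brown solid: 342 × 3/16 = 64.125
  brown white-spotted: 342 × 1/16 = 21.375
χ² = Σ (O − E)² / E
  black solid: (190 − 192.375)² / 192.375 = 0.0293
  black white-spotted: (65 − 64.125)² / 64.125 = 0.0119
  brown solid: (65 − 64.125)² / 64.125 = 0.0119
  brown white-spotted: (22 − 21.375)² / 21.375 = 0.0183
χ² = 0.0293 + 0.0119 + 0.0119 + 0.0183 = 0.0714 ≈ 0.071
Degrees of freedom = 4 − 1 = 3; critical value at α = 0.05 is 7.815.
Since 0.071 < 7.815, we fail to reject the null hypothesis — the data are consistent with the 9:3:3:1 ratio.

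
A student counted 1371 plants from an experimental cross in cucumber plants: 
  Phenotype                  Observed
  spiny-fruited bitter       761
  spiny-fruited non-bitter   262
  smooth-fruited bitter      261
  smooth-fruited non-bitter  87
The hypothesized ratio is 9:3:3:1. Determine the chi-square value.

Expected counts for N = 1371 under a 9:3:3:1 ratio (total parts = 16):
  spiny-fruited bitter: 1371 × 9/16 = 771.1875
  spiny-fruited non-bitter: 1371 × 3/16 = 257.0625
  smooth-fruited bitter: 1371 × 3/16 = 257.0625
  smooth-fruited non-bitter: 1371 × 1/16 = 85.6875
χ² = Σ (O − E)² / E
  spiny-fruited bitter: (761 − 771.1875)² / 771.1875 = 0.1346
  spiny-fruited non-bitter: (262 − 257.0625)² / 257.0625 = 0.0948
  smooth-fruited bitter: (261 − 257.0625)² / 257.0625 = 0.0603
  smooth-fruited non-bitter: (87 − 85.6875)² / 85.6875 = 0.0201
χ² = 0.1346 + 0.0948 + 0.0603 + 0.0201 = 0.3098 ≈ 0.310

0.310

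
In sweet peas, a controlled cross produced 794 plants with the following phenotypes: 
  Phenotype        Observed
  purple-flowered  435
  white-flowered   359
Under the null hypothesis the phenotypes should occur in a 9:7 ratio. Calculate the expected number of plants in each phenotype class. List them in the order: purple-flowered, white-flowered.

Total ratio parts = 16. Expected numbers out of 794:
  purple-flowered: 794 × 9/16 = 446.625
  white-flowered: 794 × 7/16 = 347.375

446.625, 347.375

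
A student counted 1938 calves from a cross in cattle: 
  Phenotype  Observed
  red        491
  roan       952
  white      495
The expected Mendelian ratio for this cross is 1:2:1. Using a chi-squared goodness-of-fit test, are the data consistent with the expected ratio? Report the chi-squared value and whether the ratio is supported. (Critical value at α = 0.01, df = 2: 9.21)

Total ratio parts = 4. Expected numbers out of 1938:
  red: 1938 × 1/4 = 484.5
  roan: 1938 × 2/4 = 969
  white: 1938 × 1/4 = 484.5
χ² = Σ (O − E)² / E
  red: (491 − 484.5)² / 484.5 = 0.0872
  roan: (952 − 969)² / 969 = 0.2982
  white: (495 − 484.5)² / 484.5 = 0.2276
χ² = 0.0872 + 0.2982 + 0.2276 = 0.613
Degrees of freedom = 3 − 1 = 2; critical value at α = 0.01 is 9.21.
Since 0.613 < 9.21, we fail to reject the null hypothesis — the data are consistent with the 1:2:1 ratio.

0.613; consistent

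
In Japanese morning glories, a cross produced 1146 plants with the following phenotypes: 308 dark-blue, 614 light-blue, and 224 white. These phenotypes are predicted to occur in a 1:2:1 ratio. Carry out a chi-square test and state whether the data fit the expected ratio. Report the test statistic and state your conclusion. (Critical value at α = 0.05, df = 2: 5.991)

Under the 1:2:1 hypothesis (Σ ratio = 4, N = 1146):
  dark-blue: 1146 × 1/4 = 286.5
  light-blue: 1146 × 2/4 = 573
  white: 1146 × 1/4 = 286.5
χ² = Σ (O − E)² / E
  dark-blue: (308 − 286.5)² / 286.5 = 1.6134
  light-blue: (614 − 573)² / 573 = 2.9337
  white: (224 − 286.5)² / 286.5 = 13.6344
χ² = 1.6134 + 2.9337 + 13.6344 = 18.1815 ≈ 18.182
Degrees of freedom = 3 − 1 = 2; critical value at α = 0.05 is 5.991.
Since 18.182 > 5.991, we reject the null hypothesis — the data do not fit the 1:2:1 ratio.

18.182; not consistent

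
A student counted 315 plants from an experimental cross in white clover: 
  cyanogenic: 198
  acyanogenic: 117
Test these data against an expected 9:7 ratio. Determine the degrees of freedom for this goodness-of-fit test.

1

A goodness-of-fit test with 2 phenotype classes has df = 2 − 1 = 1.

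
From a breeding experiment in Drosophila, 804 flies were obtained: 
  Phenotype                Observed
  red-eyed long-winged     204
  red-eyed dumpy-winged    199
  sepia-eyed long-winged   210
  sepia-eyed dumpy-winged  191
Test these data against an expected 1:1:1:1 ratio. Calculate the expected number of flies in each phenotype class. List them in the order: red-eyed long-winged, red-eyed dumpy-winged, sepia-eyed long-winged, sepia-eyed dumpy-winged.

Expected counts for N = 804 under a 1:1:1:1 ratio (total parts = 4):
  red-eyed long-winged: 804 × 1/4 = 201
  red-eyed dumpy-winged: 804 × 1/4 = 201
  sepia-eyed long-winged: 804 × 1/4 = 201
  sepia-eyed dumpy-winged: 804 × 1/4 = 201

201, 201, 201, 201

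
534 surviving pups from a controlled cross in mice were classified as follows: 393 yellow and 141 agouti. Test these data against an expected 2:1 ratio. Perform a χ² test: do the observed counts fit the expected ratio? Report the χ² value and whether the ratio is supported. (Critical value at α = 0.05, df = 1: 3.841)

The 2:1 ratio has 3 parts, so with N = 534 the expected counts are:
  yellow: 534 × 2/3 = 356
  agouti: 534 × 1/3 = 178
χ² = Σ (O − E)² / E
  yellow: (393 − 356)² / 356 = 3.8455
  agouti: (141 − 178)² / 178 = 7.6910
χ² = 3.8455 + 7.6910 = 11.5365 ≈ 11.537
Degrees of freedom = 2 − 1 = 1; critical value at α = 0.05 is 3.841.
Since 11.537 > 3.841, we reject the null hypothesis — the data do not fit the 2:1 ratio.

11.537; not consistent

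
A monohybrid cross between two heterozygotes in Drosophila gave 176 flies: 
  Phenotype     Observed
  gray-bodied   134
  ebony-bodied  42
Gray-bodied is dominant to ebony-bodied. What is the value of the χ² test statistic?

0.121

For a monohybrid cross between heterozygotes with complete dominance, the expected phenotypic ratio is 3:1.
Total ratio parts = 4. Expected numbers out of 176:
  gray-bodied: 176 × 3/4 = 132
  ebony-bodied: 176 × 1/4 = 44
χ² = Σ (O − E)² / E
  gray-bodied: (134 − 132)² / 132 = 0.0303
  ebony-bodied: (42 − 44)² / 44 = 0.0909
χ² = 0.0303 + 0.0909 = 0.1212 ≈ 0.121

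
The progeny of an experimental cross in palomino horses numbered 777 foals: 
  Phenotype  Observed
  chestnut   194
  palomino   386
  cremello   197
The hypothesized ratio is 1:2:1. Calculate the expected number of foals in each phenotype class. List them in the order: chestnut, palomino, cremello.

194.25, 388.5, 194.25

The 1:2:1 ratio has 4 parts, so with N = 777 the expected counts are:
  chestnut: 777 × 1/4 = 194.25
  palomino: 777 × 2/4 = 388.5
  cremello: 777 × 1/4 = 194.25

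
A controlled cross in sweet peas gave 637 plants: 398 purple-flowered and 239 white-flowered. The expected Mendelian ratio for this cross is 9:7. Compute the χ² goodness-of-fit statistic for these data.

Total ratio parts = 16. Expected numbers out of 637:
  purple-flowered: 637 × 9/16 = 358.3125
  white-flowered: 637 × 7/16 = 278.6875
χ² = Σ (O − E)² / E
  purple-flowered: (398 − 358.3125)² / 358.3125 = 4.3959
  white-flowered: (239 − 278.6875)² / 278.6875 = 5.6518
χ² = 4.3959 + 5.6518 = 10.0477 ≈ 10.048

10.048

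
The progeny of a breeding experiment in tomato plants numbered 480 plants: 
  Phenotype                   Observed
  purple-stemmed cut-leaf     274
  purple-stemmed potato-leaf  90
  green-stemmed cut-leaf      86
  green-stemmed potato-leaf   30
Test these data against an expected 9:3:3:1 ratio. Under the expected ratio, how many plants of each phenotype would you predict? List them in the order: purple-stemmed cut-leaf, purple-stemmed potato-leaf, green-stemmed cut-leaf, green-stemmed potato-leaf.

Total ratio parts = 16. Expected numbers out of 480:
  purple-stemmed cut-leaf: 480 × 9/16 = 270
  purple-stemmed potato-leaf: 480 × 3/16 = 90
  green-stemmed cut-leaf: 480 × 3/16 = 90
  green-stemmed potato-leaf: 480 × 1/16 = 30

270, 90, 90, 30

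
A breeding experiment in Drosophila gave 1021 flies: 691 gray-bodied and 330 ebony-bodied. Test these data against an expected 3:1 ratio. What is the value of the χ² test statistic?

The 3:1 ratio has 4 parts, so with N = 1021 the expected counts are:
  gray-bodied: 1021 × 3/4 = 765.75
  ebony-bodied: 1021 × 1/4 = 255.25
χ² = Σ (O − E)² / E
  gray-bodied: (691 − 765.75)² / 765.75 = 7.2968
  ebony-bodied: (330 − 255.25)² / 255.25 = 21.8905
χ² = 7.2968 + 21.8905 = 29.1873 ≈ 29.187

29.187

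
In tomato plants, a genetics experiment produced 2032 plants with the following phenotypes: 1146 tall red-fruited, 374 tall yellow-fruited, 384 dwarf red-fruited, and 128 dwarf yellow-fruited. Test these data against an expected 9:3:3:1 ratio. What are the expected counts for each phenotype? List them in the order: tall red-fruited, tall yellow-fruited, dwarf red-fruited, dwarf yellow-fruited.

1143, 381, 381, 127

Under the 9:3:3:1 hypothesis (Σ ratio = 16, N = 2032):
  tall red-fruited: 2032 × 9/16 = 1143
  tall yellow-fruited: 2032 × 3/16 = 381
  dwarf red-fruited: 2032 × 3/16 = 381
  dwarf yellow-fruited: 2032 × 1/16 = 127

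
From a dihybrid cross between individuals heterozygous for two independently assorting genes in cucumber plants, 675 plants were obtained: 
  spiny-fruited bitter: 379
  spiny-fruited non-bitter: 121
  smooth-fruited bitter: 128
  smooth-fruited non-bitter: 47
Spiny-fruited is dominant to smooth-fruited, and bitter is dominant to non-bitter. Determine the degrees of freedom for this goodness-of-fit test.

3

A dihybrid F₂ with independent assortment and complete dominance at both loci gives a 9:3:3:1 phenotypic ratio.
A goodness-of-fit test with 4 phenotype classes has df = 4 − 1 = 3.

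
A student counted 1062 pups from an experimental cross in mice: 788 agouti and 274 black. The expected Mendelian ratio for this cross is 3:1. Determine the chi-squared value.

Expected counts for N = 1062 under a 3:1 ratio (total parts = 4):
  agouti: 1062 × 3/4 = 796.5
  black: 1062 × 1/4 = 265.5
χ² = Σ (O − E)² / E
  agouti: (788 − 796.5)² / 796.5 = 0.0907
  black: (274 − 265.5)² / 265.5 = 0.2721
χ² = 0.0907 + 0.2721 = 0.3628 ≈ 0.363

0.363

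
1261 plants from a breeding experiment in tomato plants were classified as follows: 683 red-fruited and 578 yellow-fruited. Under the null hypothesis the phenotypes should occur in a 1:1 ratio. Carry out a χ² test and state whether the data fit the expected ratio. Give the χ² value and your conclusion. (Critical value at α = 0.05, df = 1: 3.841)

Expected counts for N = 1261 under a 1:1 ratio (total parts = 2):
  red-fruited: 1261 × 1/2 = 630.5
  yellow-fruited: 1261 × 1/2 = 630.5
χ² = Σ (O − E)² / E
  red-fruited: (683 − 630.5)² / 630.5 = 4.3715
  yellow-fruited: (578 − 630.5)² / 630.5 = 4.3715
χ² = 4.3715 + 4.3715 = 8.743
Degrees of freedom = 2 − 1 = 1; critical value at α = 0.05 is 3.841.
Since 8.743 > 3.841, we reject the null hypothesis — the data do not fit the 1:1 ratio.

8.743; not consistent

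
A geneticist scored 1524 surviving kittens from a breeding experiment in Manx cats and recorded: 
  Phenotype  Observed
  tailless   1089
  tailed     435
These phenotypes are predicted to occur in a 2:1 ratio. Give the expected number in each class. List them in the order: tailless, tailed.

1016, 508

The 2:1 ratio has 3 parts, so with N = 1524 the expected counts are:
  tailless: 1524 × 2/3 = 1016
  tailed: 1524 × 1/3 = 508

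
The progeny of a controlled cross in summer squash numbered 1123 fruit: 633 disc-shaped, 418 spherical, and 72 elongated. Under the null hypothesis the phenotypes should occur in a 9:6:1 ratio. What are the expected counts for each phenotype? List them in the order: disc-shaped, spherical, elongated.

631.6875, 421.125, 70.1875

Expected counts for N = 1123 under a 9:6:1 ratio (total parts = 16):
  disc-shaped: 1123 × 9/16 = 631.6875
  spherical: 1123 × 6/16 = 421.125
  elongated: 1123 × 1/16 = 70.1875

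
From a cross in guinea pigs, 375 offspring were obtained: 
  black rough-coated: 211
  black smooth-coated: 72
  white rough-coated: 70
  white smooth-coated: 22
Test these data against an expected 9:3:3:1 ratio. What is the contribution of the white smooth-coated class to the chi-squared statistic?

0.088

Total ratio parts = 16. Expected numbers out of 375:
  black rough-coated: 375 × 9/16 = 210.9375
  black smooth-coated: 375 × 3/16 = 70.3125
  white rough-coated: 375 × 3/16 = 70.3125
  white smooth-coated: 375 × 1/16 = 23.4375
Contribution of white smooth-coated: (22 − 23.4375)² / 23.4375 = 0.0882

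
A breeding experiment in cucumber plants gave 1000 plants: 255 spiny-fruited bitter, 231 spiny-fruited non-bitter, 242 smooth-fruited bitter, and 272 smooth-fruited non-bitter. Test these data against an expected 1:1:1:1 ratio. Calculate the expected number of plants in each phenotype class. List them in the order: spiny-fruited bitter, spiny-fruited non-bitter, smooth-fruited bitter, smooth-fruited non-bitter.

250, 250, 250, 250

Expected counts for N = 1000 under a 1:1:1:1 ratio (total parts = 4):
  spiny-fruited bitter: 1000 × 1/4 = 250
  spiny-fruited non-bitter: 1000 × 1/4 = 250
  smooth-fruited bitter: 1000 × 1/4 = 250
  smooth-fruited non-bitter: 1000 × 1/4 = 250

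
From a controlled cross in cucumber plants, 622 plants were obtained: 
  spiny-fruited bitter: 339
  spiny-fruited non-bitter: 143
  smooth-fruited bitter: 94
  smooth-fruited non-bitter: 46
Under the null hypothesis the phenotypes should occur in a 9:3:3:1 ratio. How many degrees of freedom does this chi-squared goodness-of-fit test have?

A goodness-of-fit test with 4 phenotype classes has df = 4 − 1 = 3.

3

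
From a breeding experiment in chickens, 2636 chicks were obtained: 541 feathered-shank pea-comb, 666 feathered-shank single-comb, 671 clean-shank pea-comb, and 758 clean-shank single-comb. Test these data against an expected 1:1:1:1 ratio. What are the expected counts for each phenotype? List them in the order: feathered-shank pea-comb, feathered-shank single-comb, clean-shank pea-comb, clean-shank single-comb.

659, 659, 659, 659

Under the 1:1:1:1 hypothesis (Σ ratio = 4, N = 2636):
  feathered-shank pea-comb: 2636 × 1/4 = 659
  feathered-shank single-comb: 2636 × 1/4 = 659
  clean-shank pea-comb: 2636 × 1/4 = 659
  clean-shank single-comb: 2636 × 1/4 = 659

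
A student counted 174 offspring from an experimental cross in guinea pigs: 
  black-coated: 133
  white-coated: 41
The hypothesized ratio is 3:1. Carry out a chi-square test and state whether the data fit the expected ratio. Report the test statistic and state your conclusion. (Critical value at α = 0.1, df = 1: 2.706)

0.192; consistent

The 3:1 ratio has 4 parts, so with N = 174 the expected counts are:
  black-coated: 174 × 3/4 = 130.5
  white-coated: 174 × 1/4 = 43.5
χ² = Σ (O − E)² / E
  black-coated: (133 − 130.5)² / 130.5 = 0.0479
  white-coated: (41 − 43.5)² / 43.5 = 0.1437
χ² = 0.0479 + 0.1437 = 0.1916 ≈ 0.192
Degrees of freedom = 2 − 1 = 1; critical value at α = 0.1 is 2.706.
Since 0.192 < 2.706, we fail to reject the null hypothesis — the data are consistent with the 3:1 ratio.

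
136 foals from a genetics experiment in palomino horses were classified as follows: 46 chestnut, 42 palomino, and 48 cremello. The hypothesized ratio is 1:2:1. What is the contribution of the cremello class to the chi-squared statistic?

5.765

The 1:2:1 ratio has 4 parts, so with N = 136 the expected counts are:
  chestnut: 136 × 1/4 = 34
  palomino: 136 × 2/4 = 68
  cremello: 136 × 1/4 = 34
Contribution of cremello: (48 − 34)² / 34 = 5.7647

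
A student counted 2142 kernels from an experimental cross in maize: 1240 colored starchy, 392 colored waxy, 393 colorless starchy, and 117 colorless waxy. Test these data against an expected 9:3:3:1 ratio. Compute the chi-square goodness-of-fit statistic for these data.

3.567

The 9:3:3:1 ratio has 16 parts, so with N = 2142 the expected counts are:
  colored starchy: 2142 × 9/16 = 1204.875
  colored waxy: 2142 × 3/16 = 401.625
  colorless starchy: 2142 × 3/16 = 401.625
  colorless waxy: 2142 × 1/16 = 133.875
χ² = Σ (O − E)² / E
  colored starchy: (1240 − 1204.875)² / 1204.875 = 1.0240
  colored waxy: (392 − 401.625)² / 401.625 = 0.2307
  colorless starchy: (393 − 401.625)² / 401.625 = 0.1852
  colorless waxy: (117 − 133.875)² / 133.875 = 2.1271
χ² = 1.0240 + 0.2307 + 0.1852 + 2.1271 = 3.567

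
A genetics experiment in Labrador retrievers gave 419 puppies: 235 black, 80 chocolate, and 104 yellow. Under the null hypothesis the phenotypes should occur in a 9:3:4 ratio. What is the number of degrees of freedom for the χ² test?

A goodness-of-fit test with 3 phenotype classes has df = 3 − 1 = 2.

2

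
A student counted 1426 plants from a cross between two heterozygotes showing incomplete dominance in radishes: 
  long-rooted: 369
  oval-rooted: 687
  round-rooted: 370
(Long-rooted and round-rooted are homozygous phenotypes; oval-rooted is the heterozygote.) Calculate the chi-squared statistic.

1.898

With incomplete dominance, a heterozygote × heterozygote cross gives a 1:2:1 phenotypic ratio.
The 1:2:1 ratio has 4 parts, so with N = 1426 the expected counts are:
  long-rooted: 1426 × 1/4 = 356.5
  oval-rooted: 1426 × 2/4 = 713
  round-rooted: 1426 × 1/4 = 356.5
χ² = Σ (O − E)² / E
  long-rooted: (369 − 356.5)² / 356.5 = 0.4383
  oval-rooted: (687 − 713)² / 713 = 0.9481
  round-rooted: (370 − 356.5)² / 356.5 = 0.5112
χ² = 0.4383 + 0.9481 + 0.5112 = 1.8976 ≈ 1.898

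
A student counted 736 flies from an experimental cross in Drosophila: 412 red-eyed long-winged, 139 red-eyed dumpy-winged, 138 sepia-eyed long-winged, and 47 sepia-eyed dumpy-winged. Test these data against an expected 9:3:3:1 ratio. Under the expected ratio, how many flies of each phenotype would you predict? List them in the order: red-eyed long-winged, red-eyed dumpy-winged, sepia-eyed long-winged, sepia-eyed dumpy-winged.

The 9:3:3:1 ratio has 16 parts, so with N = 736 the expected counts are:
  red-eyed long-winged: 736 × 9/16 = 414
  red-eyed dumpy-winged: 736 × 3/16 = 138
  sepia-eyed long-winged: 736 × 3/16 = 138
  sepia-eyed dumpy-winged: 736 × 1/16 = 46

414, 138, 138, 46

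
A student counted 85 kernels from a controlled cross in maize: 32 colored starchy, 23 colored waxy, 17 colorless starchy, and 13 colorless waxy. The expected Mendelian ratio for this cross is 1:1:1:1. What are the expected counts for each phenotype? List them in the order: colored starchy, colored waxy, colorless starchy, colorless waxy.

Expected counts for N = 85 under a 1:1:1:1 ratio (total parts = 4):
  colored starchy: 85 × 1/4 = 21.25
  colored waxy: 85 × 1/4 = 21.25
  colorless starchy: 85 × 1/4 = 21.25
  colorless waxy: 85 × 1/4 = 21.25

21.25, 21.25, 21.25, 21.25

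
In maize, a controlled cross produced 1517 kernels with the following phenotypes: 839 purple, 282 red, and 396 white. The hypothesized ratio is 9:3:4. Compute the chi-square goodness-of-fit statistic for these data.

1.001

Under the 9:3:4 hypothesis (Σ ratio = 16, N = 1517):
  purple: 1517 × 9/16 = 853.3125
  red: 1517 × 3/16 = 284.4375
  white: 1517 × 4/16 = 379.25
χ² = Σ (O − E)² / E
  purple: (839 − 853.3125)² / 853.3125 = 0.2401
  red: (282 − 284.4375)² / 284.4375 = 0.0209
  white: (396 − 379.25)² / 379.25 = 0.7398
χ² = 0.2401 + 0.0209 + 0.7398 = 1.0008 ≈ 1.001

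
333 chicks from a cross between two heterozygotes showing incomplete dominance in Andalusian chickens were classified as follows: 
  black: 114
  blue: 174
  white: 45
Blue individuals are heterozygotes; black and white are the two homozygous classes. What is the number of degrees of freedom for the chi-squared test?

With incomplete dominance, a heterozygote × heterozygote cross gives a 1:2:1 phenotypic ratio.
A goodness-of-fit test with 3 phenotype classes has df = 3 − 1 = 2.

2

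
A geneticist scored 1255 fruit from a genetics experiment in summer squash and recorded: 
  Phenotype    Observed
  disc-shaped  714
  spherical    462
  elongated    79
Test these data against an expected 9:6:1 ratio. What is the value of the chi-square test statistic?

0.254

Expected counts for N = 1255 under a 9:6:1 ratio (total parts = 16):
  disc-shaped: 1255 × 9/16 = 705.9375
  spherical: 1255 × 6/16 = 470.625
  elongated: 1255 × 1/16 = 78.4375
χ² = Σ (O − E)² / E
  disc-shaped: (714 − 705.9375)² / 705.9375 = 0.0921
  spherical: (462 − 470.625)² / 470.625 = 0.1581
  elongated: (79 − 78.4375)² / 78.4375 = 0.0040
χ² = 0.0921 + 0.1581 + 0.0040 = 0.2542 ≈ 0.254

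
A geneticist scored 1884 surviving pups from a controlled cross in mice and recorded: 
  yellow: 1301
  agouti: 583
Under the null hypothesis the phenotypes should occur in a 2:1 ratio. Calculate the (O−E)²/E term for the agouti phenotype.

3.225

Expected counts for N = 1884 under a 2:1 ratio (total parts = 3):
  yellow: 1884 × 2/3 = 1256
  agouti: 1884 × 1/3 = 628
Contribution of agouti: (583 − 628)² / 628 = 3.2245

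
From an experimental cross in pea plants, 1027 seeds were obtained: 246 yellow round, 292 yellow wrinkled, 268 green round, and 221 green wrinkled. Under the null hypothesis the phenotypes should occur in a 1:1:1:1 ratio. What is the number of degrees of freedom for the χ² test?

A goodness-of-fit test with 4 phenotype classes has df = 4 − 1 = 3.

3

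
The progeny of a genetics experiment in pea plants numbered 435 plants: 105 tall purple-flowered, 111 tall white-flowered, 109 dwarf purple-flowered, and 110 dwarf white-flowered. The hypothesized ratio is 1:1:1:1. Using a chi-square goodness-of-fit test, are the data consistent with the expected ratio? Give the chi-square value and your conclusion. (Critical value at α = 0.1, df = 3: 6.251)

Under the 1:1:1:1 hypothesis (Σ ratio = 4, N = 435):
  tall purple-flowered: 435 × 1/4 = 108.75
  tall white-flowered: 435 × 1/4 = 108.75
  dwarf purple-flowered: 435 × 1/4 = 108.75
  dwarf white-flowered: 435 × 1/4 = 108.75
χ² = Σ (O − E)² / E
  tall purple-flowered: (105 − 108.75)² / 108.75 = 0.1293
  tall white-flowered: (111 − 108.75)² / 108.75 = 0.0466
  dwarf purple-flowered: (109 − 108.75)² / 108.75 = 0.0006
  dwarf white-flowered: (110 − 108.75)² / 108.75 = 0.0144
χ² = 0.1293 + 0.0466 + 0.0006 + 0.0144 = 0.1909 ≈ 0.191
Degrees of freedom = 4 − 1 = 3; critical value at α = 0.1 is 6.251.
Since 0.191 < 6.251, we fail to reject the null hypothesis — the data are consistent with the 1:1:1:1 ratio.

0.191; consistent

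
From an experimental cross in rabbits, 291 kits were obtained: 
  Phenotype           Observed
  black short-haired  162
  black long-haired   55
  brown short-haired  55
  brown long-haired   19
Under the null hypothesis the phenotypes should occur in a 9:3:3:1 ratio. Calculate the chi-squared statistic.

0.061

Expected counts for N = 291 under a 9:3:3:1 ratio (total parts = 16):
  black short-haired: 291 × 9/16 = 163.6875
  black long-haired: 291 × 3/16 = 54.5625
  brown short-haired: 291 × 3/16 = 54.5625
  brown long-haired: 291 × 1/16 = 18.1875
χ² = Σ (O − E)² / E
  black short-haired: (162 − 163.6875)² / 163.6875 = 0.0174
  black long-haired: (55 − 54.5625)² / 54.5625 = 0.0035
  brown short-haired: (55 − 54.5625)² / 54.5625 = 0.0035
  brown long-haired: (19 − 18.1875)² / 18.1875 = 0.0363
χ² = 0.0174 + 0.0035 + 0.0035 + 0.0363 = 0.0607 ≈ 0.061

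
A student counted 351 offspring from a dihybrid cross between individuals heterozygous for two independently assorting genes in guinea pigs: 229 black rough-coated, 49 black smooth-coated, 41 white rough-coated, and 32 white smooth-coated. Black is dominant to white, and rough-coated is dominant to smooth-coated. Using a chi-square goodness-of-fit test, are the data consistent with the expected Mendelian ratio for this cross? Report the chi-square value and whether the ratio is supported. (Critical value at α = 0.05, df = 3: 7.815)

A dihybrid F₂ with independent assortment and complete dominance at both loci gives a 9:3:3:1 phenotypic ratio.
Expected counts for N = 351 under a 9:3:3:1 ratio (total parts = 16):
  black rough-coated: 351 × 9/16 = 197.4375
  black smooth-coated: 351 × 3/16 = 65.8125
  white rough-coated: 351 × 3/16 = 65.8125
  white smooth-coated: 351 × 1/16 = 21.9375
χ² = Σ (O − E)² / E
  black rough-coated: (229 − 197.4375)² / 197.4375 = 5.0456
  black smooth-coated: (49 − 65.8125)² / 65.8125 = 4.2949
  white rough-coated: (41 − 65.8125)² / 65.8125 = 9.3548
  white smooth-coated: (32 − 21.9375)² / 21.9375 = 4.6156
χ² = 5.0456 + 4.2949 + 9.3548 + 4.6156 = 23.3109 ≈ 23.311
Degrees of freedom = 4 − 1 = 3; critical value at α = 0.05 is 7.815.
Since 23.311 > 7.815, we reject the null hypothesis — the data do not fit the 9:3:3:1 ratio.

23.311; not consistent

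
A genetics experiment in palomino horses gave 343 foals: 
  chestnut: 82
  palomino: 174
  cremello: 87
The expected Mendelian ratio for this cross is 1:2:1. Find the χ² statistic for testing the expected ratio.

The 1:2:1 ratio has 4 parts, so with N = 343 the expected counts are:
  chestnut: 343 × 1/4 = 85.75
  palomino: 343 × 2/4 = 171.5
  cremello: 343 × 1/4 = 85.75
χ² = Σ (O − E)² / E
  chestnut: (82 − 85.75)² / 85.75 = 0.1640
  palomino: (174 − 171.5)² / 171.5 = 0.0364
  cremello: (87 − 85.75)² / 85.75 = 0.0182
χ² = 0.1640 + 0.0364 + 0.0182 = 0.2186 ≈ 0.219

0.219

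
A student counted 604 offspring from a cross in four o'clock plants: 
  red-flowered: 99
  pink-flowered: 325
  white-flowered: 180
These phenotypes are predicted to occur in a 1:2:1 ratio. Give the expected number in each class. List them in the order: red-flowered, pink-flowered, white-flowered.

Expected counts for N = 604 under a 1:2:1 ratio (total parts = 4):
  red-flowered: 604 × 1/4 = 151
  pink-flowered: 604 × 2/4 = 302
  white-flowered: 604 × 1/4 = 151

151, 302, 151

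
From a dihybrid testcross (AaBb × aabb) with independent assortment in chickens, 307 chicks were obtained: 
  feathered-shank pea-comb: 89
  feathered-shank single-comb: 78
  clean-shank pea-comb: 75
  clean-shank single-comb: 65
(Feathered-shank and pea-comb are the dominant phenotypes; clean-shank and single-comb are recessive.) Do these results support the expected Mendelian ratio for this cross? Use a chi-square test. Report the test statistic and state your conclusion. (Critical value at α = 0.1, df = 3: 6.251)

A dihybrid testcross with independent assortment gives a 1:1:1:1 ratio.
Expected counts for N = 307 under a 1:1:1:1 ratio (total parts = 4):
  feathered-shank pea-comb: 307 × 1/4 = 76.75
  feathered-shank single-comb: 307 × 1/4 = 76.75
  clean-shank pea-comb: 307 × 1/4 = 76.75
  clean-shank single-comb: 307 × 1/4 = 76.75
χ² = Σ (O − E)² / E
  feathered-shank pea-comb: (89 − 76.75)² / 76.75 = 1.9552
  feathered-shank single-comb: (78 − 76.75)² / 76.75 = 0.0204
  clean-shank pea-comb: (75 − 76.75)² / 76.75 = 0.0399
  clean-shank single-comb: (65 − 76.75)² / 76.75 = 1.7989
χ² = 1.9552 + 0.0204 + 0.0399 + 1.7989 = 3.8144 ≈ 3.814
Degrees of freedom = 4 − 1 = 3; critical value at α = 0.1 is 6.251.
Since 3.814 < 6.251, we fail to reject the null hypothesis — the data are consistent with the 1:1:1:1 ratio.

3.814; consistent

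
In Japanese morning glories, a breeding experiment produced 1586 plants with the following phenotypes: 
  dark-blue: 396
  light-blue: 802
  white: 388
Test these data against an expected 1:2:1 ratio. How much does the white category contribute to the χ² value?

0.182

Expected counts for N = 1586 under a 1:2:1 ratio (total parts = 4):
  dark-blue: 1586 × 1/4 = 396.5
  light-blue: 1586 × 2/4 = 793
  white: 1586 × 1/4 = 396.5
Contribution of white: (388 − 396.5)² / 396.5 = 0.1822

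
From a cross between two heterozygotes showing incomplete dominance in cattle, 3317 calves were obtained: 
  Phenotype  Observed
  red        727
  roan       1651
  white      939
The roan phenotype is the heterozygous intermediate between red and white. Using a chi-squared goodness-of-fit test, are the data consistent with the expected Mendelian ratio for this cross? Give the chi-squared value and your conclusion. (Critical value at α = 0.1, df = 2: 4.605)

With incomplete dominance, a heterozygote × heterozygote cross gives a 1:2:1 phenotypic ratio.
Under the 1:2:1 hypothesis (Σ ratio = 4, N = 3317):
  red: 3317 × 1/4 = 829.25
  roan: 3317 × 2/4 = 1658.5
  white: 3317 × 1/4 = 829.25
χ² = Σ (O − E)² / E
  red: (727 − 829.25)² / 829.25 = 12.6079
  roan: (1651 − 1658.5)² / 1658.5 = 0.0339
  white: (939 − 829.25)² / 829.25 = 14.5252
χ² = 12.6079 + 0.0339 + 14.5252 = 27.167
Degrees of freedom = 3 − 1 = 2; critical value at α = 0.1 is 4.605.
Since 27.167 > 4.605, we reject the null hypothesis — the data do not fit the 1:2:1 ratio.

27.167; not consistent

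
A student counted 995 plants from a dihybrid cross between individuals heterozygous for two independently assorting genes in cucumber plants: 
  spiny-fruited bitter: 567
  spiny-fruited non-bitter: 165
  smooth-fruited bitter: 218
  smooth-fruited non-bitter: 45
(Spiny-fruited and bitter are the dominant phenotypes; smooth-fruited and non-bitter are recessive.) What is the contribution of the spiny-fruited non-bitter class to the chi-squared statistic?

2.492

A dihybrid F₂ with independent assortment and complete dominance at both loci gives a 9:3:3:1 phenotypic ratio.
Total ratio parts = 16. Expected numbers out of 995:
  spiny-fruited bitter: 995 × 9/16 = 559.6875
  spiny-fruited non-bitter: 995 × 3/16 = 186.5625
  smooth-fruited bitter: 995 × 3/16 = 186.5625
  smooth-fruited non-bitter: 995 × 1/16 = 62.1875
Contribution of spiny-fruited non-bitter: (165 − 186.5625)² / 186.5625 = 2.4921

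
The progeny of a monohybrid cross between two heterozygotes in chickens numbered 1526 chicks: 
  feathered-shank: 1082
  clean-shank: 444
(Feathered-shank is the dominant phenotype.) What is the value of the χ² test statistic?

13.652

For a monohybrid cross between heterozygotes with complete dominance, the expected phenotypic ratio is 3:1.
Under the 3:1 hypothesis (Σ ratio = 4, N = 1526):
  feathered-shank: 1526 × 3/4 = 1144.5
  clean-shank: 1526 × 1/4 = 381.5
χ² = Σ (O − E)² / E
  feathered-shank: (1082 − 1144.5)² / 1144.5 = 3.4131
  clean-shank: (444 − 381.5)² / 381.5 = 10.2392
χ² = 3.4131 + 10.2392 = 13.6523 ≈ 13.652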